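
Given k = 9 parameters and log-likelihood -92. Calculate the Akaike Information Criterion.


Compute:
2k = 2*9 = 18.
-2*loglik = -2*(-92) = 184.
AIC = 18 + 184 = 202.

202


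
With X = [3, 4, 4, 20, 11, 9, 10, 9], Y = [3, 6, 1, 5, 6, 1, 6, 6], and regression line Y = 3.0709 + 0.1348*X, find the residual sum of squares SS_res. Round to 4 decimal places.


Predicted values from Y = 3.0709 + 0.1348*X.
Residuals: [-0.4753, 2.3899, -2.6101, -0.7669, 1.4463, -3.2841, 1.5811, 1.7159].
SSres = 31.6596.

31.6596


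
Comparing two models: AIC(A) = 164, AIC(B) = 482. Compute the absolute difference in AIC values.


Absolute difference = |164 - 482| = 318.
The model with lower AIC (A) is preferred.

318


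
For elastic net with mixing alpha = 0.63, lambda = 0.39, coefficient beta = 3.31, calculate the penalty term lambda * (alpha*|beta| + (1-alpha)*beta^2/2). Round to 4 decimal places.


alpha * |beta| = 0.63 * 3.31 = 2.0853.
(1-alpha) * beta^2/2 = 0.37 * 10.9561/2 = 2.0269.
Total = 0.39 * (2.0853 + 2.0269) = 1.6037.

1.6037


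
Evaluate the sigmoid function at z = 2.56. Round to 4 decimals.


Compute exp(-2.5600) = 0.0773.
Sigmoid = 1 / (1 + 0.0773) = 1 / 1.0773 = 0.9282.

0.9282


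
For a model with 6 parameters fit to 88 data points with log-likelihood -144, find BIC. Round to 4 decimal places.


k * ln(n) = 6 * ln(88) = 6 * 4.477337 = 26.864022.
-2 * loglik = -2 * (-144) = 288.
BIC = 26.864022 + 288 = 314.864022, which rounds to 314.8640.

314.8640


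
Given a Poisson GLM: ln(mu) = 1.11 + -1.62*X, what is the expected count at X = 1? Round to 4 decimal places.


eta = 1.11 + -1.62 * 1 = -0.5100.
mu = exp(-0.5100) = 0.6005.

0.6005


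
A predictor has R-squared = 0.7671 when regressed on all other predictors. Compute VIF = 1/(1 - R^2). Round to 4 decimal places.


Denominator: 1 - 0.7671 = 0.2329.
VIF = 1 / 0.2329 = 4.2937.

4.2937


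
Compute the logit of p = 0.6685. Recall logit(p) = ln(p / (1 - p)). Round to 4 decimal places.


1 - p = 0.3315.
p/(1-p) = 2.0166.
logit = ln(2.0166) = 0.7014.

0.7014


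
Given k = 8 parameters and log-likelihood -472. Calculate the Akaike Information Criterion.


AIC = 2k - 2*loglik = 2(8) - 2(-472).
= 16 + 944 = 960.

960


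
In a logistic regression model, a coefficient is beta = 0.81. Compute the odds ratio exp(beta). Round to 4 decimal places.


exp(0.81) = 2.2479.
So the odds ratio is 2.2479.

2.2479


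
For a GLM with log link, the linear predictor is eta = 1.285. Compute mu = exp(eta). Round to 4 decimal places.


mu = exp(eta) = exp(1.285).
= 3.6147.

3.6147


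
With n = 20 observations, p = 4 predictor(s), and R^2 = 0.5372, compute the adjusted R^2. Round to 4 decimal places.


Adjusted R^2 = 1 - (1 - R^2) * (n-1)/(n-p-1).
(1 - R^2) = 0.4628.
(n-1)/(n-p-1) = 19/15.
(1 - R^2) * (n-1) = 0.4628 * 19 = 8.7932.
Divide by (n-p-1): 8.7932 / 15 = 0.5862.
Adj R^2 = 1 - 0.5862 = 0.4138.

0.4138


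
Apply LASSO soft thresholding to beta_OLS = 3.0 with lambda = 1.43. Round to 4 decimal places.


|beta_OLS| = 3.0.
lambda = 1.43.
Since |beta| > lambda, coefficient = sign(beta)*(|beta| - lambda) = 1.5700.
Result = 1.5700.

1.5700


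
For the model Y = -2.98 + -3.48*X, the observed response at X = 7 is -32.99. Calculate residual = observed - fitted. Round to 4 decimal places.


Fitted value at X = 7 is yhat = -2.98 + -3.48*7 = -27.3400.
Residual = -32.99 - -27.3400 = -5.6500.

-5.6500


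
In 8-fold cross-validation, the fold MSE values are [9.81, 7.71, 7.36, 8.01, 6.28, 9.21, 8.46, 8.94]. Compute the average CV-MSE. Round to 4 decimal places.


Total MSE across folds = 65.7800.
CV-MSE = 65.7800/8 = 8.2225.

8.2225


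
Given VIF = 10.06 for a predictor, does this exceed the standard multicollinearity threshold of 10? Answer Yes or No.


Check: VIF = 10.06 vs threshold = 10.
Since 10.06 >= 10, the answer is Yes.

Yes


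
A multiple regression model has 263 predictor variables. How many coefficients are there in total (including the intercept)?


Each predictor gets one coefficient, plus one intercept.
Total parameters = 263 + 1 = 264.

264


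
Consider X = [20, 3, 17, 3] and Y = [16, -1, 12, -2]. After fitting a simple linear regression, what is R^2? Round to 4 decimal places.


Fit the OLS line: b0 = -4.5659, b1 = 1.0061.
SSres = 0.9908.
SStot = 248.7500.
R^2 = 1 - 0.9908/248.7500 = 0.9960.

0.9960


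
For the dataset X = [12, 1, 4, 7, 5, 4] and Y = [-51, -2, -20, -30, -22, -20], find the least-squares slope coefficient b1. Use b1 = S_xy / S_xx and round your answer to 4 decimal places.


First compute the means: xbar = 5.5000, ybar = -24.1667.
Then S_xx = sum((xi - xbar)^2) = 69.5000.
S_xy = sum((xi - xbar)(yi - ybar)) = -296.5000.
b1 = S_xy / S_xx = -296.5000 / 69.5000 = -4.2662.

-4.2662


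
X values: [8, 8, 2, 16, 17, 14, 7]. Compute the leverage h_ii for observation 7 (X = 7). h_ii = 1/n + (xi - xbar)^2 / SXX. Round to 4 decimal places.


Mean of X: xbar = 10.2857.
SXX = 181.4286.
For X = 7: h = 1/7 + (7 - 10.2857)^2/181.4286 = 0.2024.

0.2024


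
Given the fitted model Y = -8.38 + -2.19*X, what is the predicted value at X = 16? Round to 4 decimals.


Plug X = 16 into Y = -8.38 + -2.19*X:
Y = -8.38 + -35.0400 = -43.4200.

-43.4200


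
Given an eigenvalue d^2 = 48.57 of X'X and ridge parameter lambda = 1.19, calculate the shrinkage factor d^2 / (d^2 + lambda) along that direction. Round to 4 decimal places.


Compute the denominator: 48.57 + 1.19 = 49.7600.
Shrinkage factor = 48.57 / 49.7600 = 0.9761.

0.9761


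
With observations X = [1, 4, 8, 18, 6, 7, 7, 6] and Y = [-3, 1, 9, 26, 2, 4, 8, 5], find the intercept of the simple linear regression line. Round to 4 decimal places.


The slope is b1 = 1.7557.
Sample means are xbar = 7.1250 and ybar = 6.5000.
Intercept: b0 = 6.5000 - (1.7557)(7.1250) = -6.0096.

-6.0096


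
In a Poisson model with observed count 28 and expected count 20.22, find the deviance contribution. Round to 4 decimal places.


Compute y*ln(y/mu) = 28*ln(28/20.22) = 28*0.325532 = 9.114896.
y - mu = 7.78.
D = 2*(9.114896 - (7.78)) = 2.669792, which rounds to 2.6698.

2.6698


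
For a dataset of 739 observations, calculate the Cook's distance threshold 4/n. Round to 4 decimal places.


Cook's distance cutoff = 4/n = 4/739.
= 0.0054.

0.0054


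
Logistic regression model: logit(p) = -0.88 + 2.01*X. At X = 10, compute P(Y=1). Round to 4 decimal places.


z = -0.88 + 2.01 * 10 = 19.2200.
Sigmoid: P = 1 / (1 + exp(-19.2200)) = 1.0000.

1.0000


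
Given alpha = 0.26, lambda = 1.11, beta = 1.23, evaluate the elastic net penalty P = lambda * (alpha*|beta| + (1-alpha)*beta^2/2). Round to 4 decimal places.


Compute:
L1 = 0.26 * 1.23 = 0.3198.
L2 = 0.74 * 1.23^2 / 2 = 0.5598.
Penalty = 1.11 * (0.3198 + 0.5598) = 0.9763.

0.9763


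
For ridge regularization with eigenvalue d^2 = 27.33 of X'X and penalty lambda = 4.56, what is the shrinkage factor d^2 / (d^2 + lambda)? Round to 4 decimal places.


d^2 + lambda = 27.33 + 4.56 = 31.8900.
Shrinkage factor = 27.33/31.8900 = 0.8570.

0.8570


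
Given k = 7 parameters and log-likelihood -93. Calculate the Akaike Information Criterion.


Compute:
2k = 2*7 = 14.
-2*loglik = -2*(-93) = 186.
AIC = 14 + 186 = 200.

200


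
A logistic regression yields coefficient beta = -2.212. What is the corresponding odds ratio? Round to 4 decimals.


Odds ratio = exp(beta) = exp(-2.212).
= 0.1095.

0.1095


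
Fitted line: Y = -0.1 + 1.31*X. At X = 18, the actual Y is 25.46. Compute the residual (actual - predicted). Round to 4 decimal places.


Compute yhat = -0.1 + (1.31)(18) = 23.4800.
Residual = actual - predicted = 25.46 - 23.4800 = 1.9800.

1.9800


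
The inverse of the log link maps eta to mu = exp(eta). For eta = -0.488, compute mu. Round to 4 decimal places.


mu = exp(eta) = exp(-0.488).
= 0.6139.

0.6139


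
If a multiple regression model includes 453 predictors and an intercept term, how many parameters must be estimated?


Each predictor gets one coefficient, plus one intercept.
Total parameters = 453 + 1 = 454.

454


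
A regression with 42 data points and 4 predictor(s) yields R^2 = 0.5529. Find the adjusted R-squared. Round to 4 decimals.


Using the formula:
(1 - 0.5529) = 0.4471.
Multiply by 41/37: 0.4471 * 41 = 18.3311, then 18.3311 / 37 = 0.4954.
Adj R^2 = 1 - 0.4954 = 0.5046.

0.5046


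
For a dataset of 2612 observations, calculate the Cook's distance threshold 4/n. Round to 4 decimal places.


Using the rule of thumb:
Threshold = 4 / 2612 = 0.0015.

0.0015


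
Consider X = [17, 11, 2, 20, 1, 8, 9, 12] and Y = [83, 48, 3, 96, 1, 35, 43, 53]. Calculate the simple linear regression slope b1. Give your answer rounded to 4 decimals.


First compute the means: xbar = 10.0000, ybar = 45.2500.
Then S_xx = sum((xi - xbar)^2) = 304.0000.
S_xy = sum((xi - xbar)(yi - ybar)) = 1549.0000.
b1 = S_xy / S_xx = 1549.0000 / 304.0000 = 5.0954.

5.0954


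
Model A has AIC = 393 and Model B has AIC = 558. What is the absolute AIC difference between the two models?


|AIC_A - AIC_B| = |393 - 558| = 165.
Model A is preferred (lower AIC).

165


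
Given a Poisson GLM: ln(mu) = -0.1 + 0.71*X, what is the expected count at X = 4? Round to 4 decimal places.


eta = -0.1 + 0.71 * 4 = 2.7400.
mu = exp(2.7400) = 15.4870.

15.4870


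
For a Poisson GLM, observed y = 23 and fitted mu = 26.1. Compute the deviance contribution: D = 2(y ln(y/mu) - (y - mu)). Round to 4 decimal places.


Compute y*ln(y/mu) = 23*ln(23/26.1) = 23*-0.126441 = -2.908143.
y - mu = -3.1.
D = 2*(-2.908143 - (-3.1)) = 0.383714, which rounds to 0.3837.

0.3837


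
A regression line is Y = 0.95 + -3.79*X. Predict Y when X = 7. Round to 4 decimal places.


Plug X = 7 into Y = 0.95 + -3.79*X:
Y = 0.95 + -26.5300 = -25.5800.

-25.5800


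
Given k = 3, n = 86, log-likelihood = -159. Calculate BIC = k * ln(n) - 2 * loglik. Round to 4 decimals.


ln(86) = 4.454347.
k * ln(n) = 3 * 4.454347 = 13.363041.
-2L = 318.
BIC = 13.363041 + 318 = 331.363041, which rounds to 331.3630.

331.3630


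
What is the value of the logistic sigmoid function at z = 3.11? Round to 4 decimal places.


First, exp(-3.1100) = 0.0446.
Then sigma(z) = 1/(1 + 0.0446) = 0.9573.

0.9573


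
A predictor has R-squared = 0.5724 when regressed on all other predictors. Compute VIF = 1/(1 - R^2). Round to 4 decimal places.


Denominator: 1 - 0.5724 = 0.4276.
VIF = 1 / 0.4276 = 2.3386.

2.3386


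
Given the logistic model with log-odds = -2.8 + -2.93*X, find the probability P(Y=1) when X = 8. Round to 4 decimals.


Compute z = -2.8 + (-2.93)(8) = -26.2400.
exp(-z) = 248821099679.1522.
P = 1/(1 + 248821099679.1522) = 0.0000.

0.0000


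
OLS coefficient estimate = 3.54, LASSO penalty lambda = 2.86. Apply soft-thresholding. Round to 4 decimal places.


Absolute value: |3.54| = 3.54.
Compare to lambda = 2.86.
Since |beta| > lambda, coefficient = sign(beta)*(|beta| - lambda) = 0.6800.

0.6800


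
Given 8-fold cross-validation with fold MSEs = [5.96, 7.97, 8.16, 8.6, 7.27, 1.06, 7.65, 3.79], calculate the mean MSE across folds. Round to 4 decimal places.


Sum of fold MSEs = 50.4600.
Average = 50.4600 / 8 = 6.3075.

6.3075


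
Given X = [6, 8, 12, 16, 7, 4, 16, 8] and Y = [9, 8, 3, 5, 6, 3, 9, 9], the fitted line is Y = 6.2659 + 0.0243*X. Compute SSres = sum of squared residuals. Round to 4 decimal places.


For each point, residual = actual - predicted.
Residuals: [2.5883, 1.5397, -3.5575, -1.6547, -0.4360, -3.3631, 2.3453, 2.5397].
Sum of squared residuals = 47.9149.

47.9149


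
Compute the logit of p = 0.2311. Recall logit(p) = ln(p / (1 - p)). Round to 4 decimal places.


Compute the odds: 0.2311/0.7689 = 0.3006.
Take the natural log: ln(0.3006) = -1.2021.

-1.2021


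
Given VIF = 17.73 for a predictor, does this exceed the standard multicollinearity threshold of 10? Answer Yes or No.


Compare VIF = 17.73 to the threshold of 10.
17.73 >= 10, so the answer is Yes.

Yes


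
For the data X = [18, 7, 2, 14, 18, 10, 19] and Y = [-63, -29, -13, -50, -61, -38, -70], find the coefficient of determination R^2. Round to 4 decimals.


After computing the OLS fit (b0=-6.4381, b1=-3.1697):
SSres = 18.4659, SStot = 2547.4286.
R^2 = 1 - 18.4659/2547.4286 = 0.9928.

0.9928


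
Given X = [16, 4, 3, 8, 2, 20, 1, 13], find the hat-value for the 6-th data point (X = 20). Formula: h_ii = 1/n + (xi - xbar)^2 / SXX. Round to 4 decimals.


Compute xbar = 8.3750 with n = 8 observations.
SXX = 357.8750.
Leverage = 1/8 + (20 - 8.3750)^2/357.8750 = 0.5026.

0.5026


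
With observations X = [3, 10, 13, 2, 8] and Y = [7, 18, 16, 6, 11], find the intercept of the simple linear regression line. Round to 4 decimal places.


The slope is b1 = 1.0530.
Sample means are xbar = 7.2000 and ybar = 11.6000.
Intercept: b0 = 11.6000 - (1.0530)(7.2000) = 4.0184.

4.0184


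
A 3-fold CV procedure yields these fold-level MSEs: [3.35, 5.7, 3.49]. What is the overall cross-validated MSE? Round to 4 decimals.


Add all fold MSEs: 12.5400.
Divide by k = 3: 12.5400/3 = 4.1800.

4.1800


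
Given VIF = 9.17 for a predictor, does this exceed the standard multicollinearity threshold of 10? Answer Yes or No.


Check: VIF = 9.17 vs threshold = 10.
Since 9.17 < 10, the answer is No.

No


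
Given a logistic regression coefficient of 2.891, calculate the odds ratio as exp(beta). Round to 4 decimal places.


exp(2.891) = 18.0113.
So the odds ratio is 18.0113.

18.0113


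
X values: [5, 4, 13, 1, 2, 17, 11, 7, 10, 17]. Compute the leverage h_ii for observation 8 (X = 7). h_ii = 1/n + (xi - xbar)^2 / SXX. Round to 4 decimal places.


Compute xbar = 8.7000 with n = 10 observations.
SXX = 306.1000.
Leverage = 1/10 + (7 - 8.7000)^2/306.1000 = 0.1094.

0.1094


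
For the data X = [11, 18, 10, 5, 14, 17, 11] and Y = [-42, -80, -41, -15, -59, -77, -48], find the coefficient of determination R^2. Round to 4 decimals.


After computing the OLS fit (b0=10.2727, b1=-5.0455):
SSres = 23.1818, SStot = 3063.4286.
R^2 = 1 - 23.1818/3063.4286 = 0.9924.

0.9924


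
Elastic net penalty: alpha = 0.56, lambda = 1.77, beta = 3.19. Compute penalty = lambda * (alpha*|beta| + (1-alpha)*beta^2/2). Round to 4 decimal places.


Compute:
L1 = 0.56 * 3.19 = 1.7864.
L2 = 0.44 * 3.19^2 / 2 = 2.2387.
Penalty = 1.77 * (1.7864 + 2.2387) = 7.1245.

7.1245


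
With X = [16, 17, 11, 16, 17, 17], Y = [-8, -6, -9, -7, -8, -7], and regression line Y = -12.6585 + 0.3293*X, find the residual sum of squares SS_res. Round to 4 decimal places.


Compute predicted values, then residuals = yi - yhat_i.
Residuals: [-0.6103, 1.0604, 0.0362, 0.3897, -0.9396, 0.0604].
SSres = sum(residual^2) = 2.5366.

2.5366


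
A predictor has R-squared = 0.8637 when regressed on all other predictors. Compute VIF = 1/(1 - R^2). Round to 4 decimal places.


Denominator: 1 - 0.8637 = 0.1363.
VIF = 1 / 0.1363 = 7.3368.

7.3368


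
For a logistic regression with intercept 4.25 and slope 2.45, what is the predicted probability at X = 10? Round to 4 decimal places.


Linear predictor: z = 4.25 + 2.45 * 10 = 28.7500.
P = 1/(1 + exp(-28.7500)) = 1/(1 + 0.0000) = 1.0000.

1.0000


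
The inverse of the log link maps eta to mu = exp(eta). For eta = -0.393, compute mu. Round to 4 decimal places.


mu = exp(eta) = exp(-0.393).
= 0.6750.

0.6750


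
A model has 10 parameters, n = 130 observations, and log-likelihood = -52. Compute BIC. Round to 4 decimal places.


k * ln(n) = 10 * ln(130) = 10 * 4.867534 = 48.675340.
-2 * loglik = -2 * (-52) = 104.
BIC = 48.675340 + 104 = 152.675340, which rounds to 152.6753.

152.6753


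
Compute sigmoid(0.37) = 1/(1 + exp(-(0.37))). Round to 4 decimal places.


exp(-0.3700) = 0.6907.
1 + exp(-z) = 1.6907.
sigmoid = 1/1.6907 = 0.5915.

0.5915


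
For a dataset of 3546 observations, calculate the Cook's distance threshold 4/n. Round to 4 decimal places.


Cook's distance cutoff = 4/n = 4/3546.
= 0.0011.

0.0011


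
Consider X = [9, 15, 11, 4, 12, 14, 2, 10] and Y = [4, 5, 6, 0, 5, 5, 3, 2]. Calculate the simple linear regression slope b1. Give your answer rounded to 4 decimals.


First compute the means: xbar = 9.6250, ybar = 3.7500.
Then S_xx = sum((xi - xbar)^2) = 145.8750.
S_xy = sum((xi - xbar)(yi - ybar)) = 44.2500.
b1 = S_xy / S_xx = 44.2500 / 145.8750 = 0.3033.

0.3033


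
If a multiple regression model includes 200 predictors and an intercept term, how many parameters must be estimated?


Including the intercept, the model has 200 predictor coefficients + 1 intercept.
Total = 201.

201


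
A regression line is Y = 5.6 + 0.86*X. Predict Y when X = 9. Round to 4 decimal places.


Plug X = 9 into Y = 5.6 + 0.86*X:
Y = 5.6 + 7.7400 = 13.3400.

13.3400


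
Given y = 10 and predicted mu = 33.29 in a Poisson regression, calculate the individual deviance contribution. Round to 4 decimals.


y/mu = 10/33.29 = 0.300391 (approx.), and ln(10/33.29) = -1.202672.
y * ln(y/mu) = 10 * -1.202672 = -12.026720.
y - mu = -23.29.
D = 2 * (-12.026720 - -23.29) = 22.526560, which rounds to 22.5266.

22.5266


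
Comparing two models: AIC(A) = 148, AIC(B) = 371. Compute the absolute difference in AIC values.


|AIC_A - AIC_B| = |148 - 371| = 223.
Model A is preferred (lower AIC).

223


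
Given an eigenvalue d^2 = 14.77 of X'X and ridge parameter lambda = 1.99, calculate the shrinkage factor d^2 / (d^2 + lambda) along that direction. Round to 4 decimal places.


Compute the denominator: 14.77 + 1.99 = 16.7600.
Shrinkage factor = 14.77 / 16.7600 = 0.8813.

0.8813


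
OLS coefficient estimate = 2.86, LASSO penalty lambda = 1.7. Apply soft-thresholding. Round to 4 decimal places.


Check: |2.86| = 2.86 vs lambda = 1.7.
Since |beta| > lambda, coefficient = sign(beta)*(|beta| - lambda) = 1.1600.
Soft-thresholded coefficient = 1.1600.

1.1600


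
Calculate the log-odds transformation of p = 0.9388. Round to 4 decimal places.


The odds are p/(1-p) = 0.9388 / 0.0612 = 15.3399.
logit(p) = ln(15.3399) = 2.7305.

2.7305


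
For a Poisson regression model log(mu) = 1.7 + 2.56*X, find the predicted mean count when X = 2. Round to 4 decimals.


Linear predictor: eta = 1.7 + (2.56)(2) = 6.8200.
Expected count: mu = exp(6.8200) = 915.9850.

915.9850


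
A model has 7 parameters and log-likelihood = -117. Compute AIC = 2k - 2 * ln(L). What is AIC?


AIC = 2*7 - 2*(-117).
= 14 + 234 = 248.

248


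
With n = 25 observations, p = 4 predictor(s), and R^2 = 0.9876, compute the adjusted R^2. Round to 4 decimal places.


Plug in: Adj R^2 = 1 - (1 - 0.9876) * 24/20.
= 1 - 0.0124 * 24/20
= 1 - 0.2976 / 20
= 1 - 0.0149 = 0.9851.

0.9851


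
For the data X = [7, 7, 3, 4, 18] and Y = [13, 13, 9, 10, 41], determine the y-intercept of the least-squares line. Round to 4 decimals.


Compute b1 = 2.2143 from the OLS formula.
With xbar = 7.8000 and ybar = 17.2000, the intercept is:
b0 = 17.2000 - 2.2143 * 7.8000 = -0.0714.

-0.0714


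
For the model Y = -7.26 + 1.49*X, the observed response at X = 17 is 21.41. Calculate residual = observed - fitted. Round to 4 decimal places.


Predicted = -7.26 + 1.49 * 17 = 18.0700.
Residual = 21.41 - 18.0700 = 3.3400.

3.3400


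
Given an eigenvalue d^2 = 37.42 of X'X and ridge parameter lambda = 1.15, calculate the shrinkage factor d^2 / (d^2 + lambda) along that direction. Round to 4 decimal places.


d^2 + lambda = 37.42 + 1.15 = 38.5700.
Shrinkage factor = 37.42/38.5700 = 0.9702.

0.9702


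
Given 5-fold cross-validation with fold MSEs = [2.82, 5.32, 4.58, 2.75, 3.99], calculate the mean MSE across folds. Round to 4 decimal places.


Add all fold MSEs: 19.4600.
Divide by k = 5: 19.4600/5 = 3.8920.

3.8920


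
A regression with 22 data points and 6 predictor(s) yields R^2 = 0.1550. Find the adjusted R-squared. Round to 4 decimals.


Plug in: Adj R^2 = 1 - (1 - 0.1550) * 21/15.
= 1 - 0.8450 * 21/15
= 1 - 17.7450 / 15
= 1 - 1.1830 = -0.1830.

-0.1830


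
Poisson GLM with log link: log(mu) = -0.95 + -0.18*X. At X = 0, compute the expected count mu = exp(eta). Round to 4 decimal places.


eta = -0.95 + -0.18 * 0 = -0.9500.
mu = exp(-0.9500) = 0.3867.

0.3867


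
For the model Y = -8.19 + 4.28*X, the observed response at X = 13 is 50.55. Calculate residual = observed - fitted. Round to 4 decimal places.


Compute yhat = -8.19 + (4.28)(13) = 47.4500.
Residual = actual - predicted = 50.55 - 47.4500 = 3.1000.

3.1000


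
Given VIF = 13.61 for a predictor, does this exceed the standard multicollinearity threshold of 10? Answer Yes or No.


Check: VIF = 13.61 vs threshold = 10.
Since 13.61 >= 10, the answer is Yes.

Yes


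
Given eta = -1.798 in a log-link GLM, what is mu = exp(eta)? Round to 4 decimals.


mu = exp(eta) = exp(-1.798).
= 0.1656.

0.1656


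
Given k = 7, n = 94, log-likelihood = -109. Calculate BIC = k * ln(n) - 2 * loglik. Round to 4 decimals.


k * ln(n) = 7 * ln(94) = 7 * 4.543295 = 31.803065.
-2 * loglik = -2 * (-109) = 218.
BIC = 31.803065 + 218 = 249.803065, which rounds to 249.8031.

249.8031


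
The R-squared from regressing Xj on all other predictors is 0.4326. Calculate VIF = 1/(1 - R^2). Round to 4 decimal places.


Denominator: 1 - 0.4326 = 0.5674.
VIF = 1 / 0.5674 = 1.7624.

1.7624


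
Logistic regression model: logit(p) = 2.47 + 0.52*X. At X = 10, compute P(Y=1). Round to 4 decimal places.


z = 2.47 + 0.52 * 10 = 7.6700.
Sigmoid: P = 1 / (1 + exp(-7.6700)) = 0.9995.

0.9995


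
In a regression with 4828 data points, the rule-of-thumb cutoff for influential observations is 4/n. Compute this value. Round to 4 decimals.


The threshold is 4/n.
4/4828 = 0.0008.

0.0008


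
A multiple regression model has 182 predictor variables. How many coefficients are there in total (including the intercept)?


Including the intercept, the model has 182 predictor coefficients + 1 intercept.
Total = 183.

183


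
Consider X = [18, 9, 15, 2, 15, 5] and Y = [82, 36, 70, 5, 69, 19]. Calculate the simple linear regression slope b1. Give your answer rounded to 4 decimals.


First compute the means: xbar = 10.6667, ybar = 46.8333.
Then S_xx = sum((xi - xbar)^2) = 201.3333.
S_xy = sum((xi - xbar)(yi - ybar)) = 992.6667.
b1 = S_xy / S_xx = 992.6667 / 201.3333 = 4.9305.

4.9305


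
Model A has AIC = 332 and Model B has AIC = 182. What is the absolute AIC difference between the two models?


|AIC_A - AIC_B| = |332 - 182| = 150.
Model B is preferred (lower AIC).

150


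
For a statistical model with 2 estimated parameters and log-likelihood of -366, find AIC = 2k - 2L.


Compute:
2k = 2*2 = 4.
-2*loglik = -2*(-366) = 732.
AIC = 4 + 732 = 736.

736


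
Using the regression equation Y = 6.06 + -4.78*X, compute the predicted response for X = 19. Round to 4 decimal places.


Predicted value:
Y = 6.06 + (-4.78)(19) = 6.06 + -90.8200 = -84.7600.

-84.7600


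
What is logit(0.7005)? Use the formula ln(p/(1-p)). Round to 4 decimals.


Compute the odds: 0.7005/0.2995 = 2.3389.
Take the natural log: ln(2.3389) = 0.8497.

0.8497


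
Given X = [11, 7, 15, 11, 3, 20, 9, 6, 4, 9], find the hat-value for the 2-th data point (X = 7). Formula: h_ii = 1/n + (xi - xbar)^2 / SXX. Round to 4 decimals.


Compute xbar = 9.5000 with n = 10 observations.
SXX = 236.5000.
Leverage = 1/10 + (7 - 9.5000)^2/236.5000 = 0.1264.

0.1264


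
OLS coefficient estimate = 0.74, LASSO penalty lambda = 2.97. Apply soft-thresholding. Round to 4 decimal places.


|beta_OLS| = 0.74.
lambda = 2.97.
Since |beta| <= lambda, the coefficient is set to 0.
Result = 0.0000.

0.0000


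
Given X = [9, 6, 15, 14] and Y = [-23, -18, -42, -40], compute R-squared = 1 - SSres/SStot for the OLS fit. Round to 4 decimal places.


After computing the OLS fit (b0=0.2130, b1=-2.8148):
SSres = 6.8981, SStot = 434.7500.
R^2 = 1 - 6.8981/434.7500 = 0.9841.

0.9841


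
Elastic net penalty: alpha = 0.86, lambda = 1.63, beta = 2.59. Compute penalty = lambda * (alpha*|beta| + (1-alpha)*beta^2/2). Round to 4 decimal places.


alpha * |beta| = 0.86 * 2.59 = 2.2274.
(1-alpha) * beta^2/2 = 0.14 * 6.7081/2 = 0.4696.
Total = 1.63 * (2.2274 + 0.4696) = 4.3961.

4.3961


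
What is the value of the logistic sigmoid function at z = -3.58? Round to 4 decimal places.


Compute exp(3.5800) = 35.8735.
Sigmoid = 1 / (1 + 35.8735) = 1 / 36.8735 = 0.0271.

0.0271


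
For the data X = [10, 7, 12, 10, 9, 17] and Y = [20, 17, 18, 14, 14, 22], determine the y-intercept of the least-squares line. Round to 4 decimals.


Compute b1 = 0.6374 from the OLS formula.
With xbar = 10.8333 and ybar = 17.5000, the intercept is:
b0 = 17.5000 - 0.6374 * 10.8333 = 10.5949.

10.5949


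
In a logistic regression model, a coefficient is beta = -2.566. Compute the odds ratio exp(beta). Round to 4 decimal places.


Odds ratio = exp(beta) = exp(-2.566).
= 0.0768.

0.0768


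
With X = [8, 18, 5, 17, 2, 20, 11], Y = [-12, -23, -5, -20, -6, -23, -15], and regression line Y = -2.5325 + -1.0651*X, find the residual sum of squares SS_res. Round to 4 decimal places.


Predicted values from Y = -2.5325 + -1.0651*X.
Residuals: [-0.9467, -1.2957, 2.8580, 0.6392, -1.3373, 0.8345, -0.7514].
SSres = 14.2012.

14.2012


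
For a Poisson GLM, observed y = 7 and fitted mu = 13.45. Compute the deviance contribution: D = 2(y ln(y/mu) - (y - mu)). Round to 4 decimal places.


Compute y*ln(y/mu) = 7*ln(7/13.45) = 7*-0.653069 = -4.571483.
y - mu = -6.45.
D = 2*(-4.571483 - (-6.45)) = 3.757034, which rounds to 3.7570.

3.7570


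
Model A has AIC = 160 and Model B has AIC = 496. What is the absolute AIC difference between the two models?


|AIC_A - AIC_B| = |160 - 496| = 336.
Model A is preferred (lower AIC).

336


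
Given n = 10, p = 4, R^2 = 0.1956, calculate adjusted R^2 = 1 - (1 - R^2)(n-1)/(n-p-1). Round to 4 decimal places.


Plug in: Adj R^2 = 1 - (1 - 0.1956) * 9/5.
= 1 - 0.8044 * 9/5
= 1 - 7.2396 / 5
= 1 - 1.4479 = -0.4479.

-0.4479


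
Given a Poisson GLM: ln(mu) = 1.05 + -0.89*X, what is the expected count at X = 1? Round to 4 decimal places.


eta = 1.05 + -0.89 * 1 = 0.1600.
mu = exp(0.1600) = 1.1735.

1.1735


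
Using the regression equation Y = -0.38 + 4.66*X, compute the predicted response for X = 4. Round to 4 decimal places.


Predicted value:
Y = -0.38 + (4.66)(4) = -0.38 + 18.6400 = 18.2600.

18.2600


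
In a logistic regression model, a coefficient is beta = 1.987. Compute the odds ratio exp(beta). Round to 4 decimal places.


Odds ratio = exp(beta) = exp(1.987).
= 7.2936.

7.2936


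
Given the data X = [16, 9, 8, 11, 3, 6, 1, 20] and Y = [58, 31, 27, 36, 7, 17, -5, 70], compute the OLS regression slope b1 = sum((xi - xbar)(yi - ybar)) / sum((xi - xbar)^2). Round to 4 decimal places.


The sample means are xbar = 9.2500 and ybar = 30.1250.
Compute S_xx = 283.5000 and S_xy = 1107.7500.
Slope b1 = S_xy / S_xx = 1107.7500 / 283.5000 = 3.9074.

3.9074


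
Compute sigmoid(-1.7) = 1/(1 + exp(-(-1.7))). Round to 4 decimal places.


Compute exp(1.7000) = 5.4739.
Sigmoid = 1 / (1 + 5.4739) = 1 / 6.4739 = 0.1545.

0.1545


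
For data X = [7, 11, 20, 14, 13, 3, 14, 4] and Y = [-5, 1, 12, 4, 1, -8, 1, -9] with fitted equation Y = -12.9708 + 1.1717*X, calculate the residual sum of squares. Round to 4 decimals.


Compute predicted values, then residuals = yi - yhat_i.
Residuals: [-0.2311, 1.0821, 1.5368, 0.5670, -1.2613, 1.4557, -2.4330, -0.7160].
SSres = sum(residual^2) = 14.0497.

14.0497


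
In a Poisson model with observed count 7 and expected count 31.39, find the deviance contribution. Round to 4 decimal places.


y/mu = 7/31.39 = 0.223001 (approx.), and ln(7/31.39) = -1.500579.
y * ln(y/mu) = 7 * -1.500579 = -10.504053.
y - mu = -24.39.
D = 2 * (-10.504053 - -24.39) = 27.771894, which rounds to 27.7719.

27.7719


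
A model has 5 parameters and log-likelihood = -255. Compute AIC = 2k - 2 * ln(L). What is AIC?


AIC = 2k - 2*loglik = 2(5) - 2(-255).
= 10 + 510 = 520.

520


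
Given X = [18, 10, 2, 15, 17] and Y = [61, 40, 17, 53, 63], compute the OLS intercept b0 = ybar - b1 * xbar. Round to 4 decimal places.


The slope is b1 = 2.8661.
Sample means are xbar = 12.4000 and ybar = 46.8000.
Intercept: b0 = 46.8000 - (2.8661)(12.4000) = 11.2610.

11.2610


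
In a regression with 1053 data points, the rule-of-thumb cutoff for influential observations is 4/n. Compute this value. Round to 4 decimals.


Using the rule of thumb:
Threshold = 4 / 1053 = 0.0038.

0.0038


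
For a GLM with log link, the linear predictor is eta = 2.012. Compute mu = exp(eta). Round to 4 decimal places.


Apply the inverse link:
mu = e^2.012 = 7.4783.

7.4783


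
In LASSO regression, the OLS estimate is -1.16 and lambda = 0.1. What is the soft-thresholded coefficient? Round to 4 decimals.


|beta_OLS| = 1.16.
lambda = 0.1.
Since |beta| > lambda, coefficient = sign(beta)*(|beta| - lambda) = -1.0600.
Result = -1.0600.

-1.0600


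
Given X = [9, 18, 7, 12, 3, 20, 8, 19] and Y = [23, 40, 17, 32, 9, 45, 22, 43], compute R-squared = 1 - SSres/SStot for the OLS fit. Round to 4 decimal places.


The fitted line is Y = 4.1036 + 2.0643*X.
SSres = 17.7179, SStot = 1210.8750.
R^2 = 1 - SSres/SStot = 0.9854.

0.9854


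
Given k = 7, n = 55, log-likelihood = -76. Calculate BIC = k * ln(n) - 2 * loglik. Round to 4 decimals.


ln(55) = 4.007333.
k * ln(n) = 7 * 4.007333 = 28.051331.
-2L = 152.
BIC = 28.051331 + 152 = 180.051331, which rounds to 180.0513.

180.0513


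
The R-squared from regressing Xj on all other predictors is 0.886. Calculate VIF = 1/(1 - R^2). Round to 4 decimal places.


Denominator: 1 - 0.886 = 0.114.
VIF = 1 / 0.114 = 8.7719.

8.7719


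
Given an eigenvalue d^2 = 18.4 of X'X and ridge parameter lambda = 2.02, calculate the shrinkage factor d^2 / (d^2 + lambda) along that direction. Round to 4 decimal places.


Denominator = d^2 + lambda = 18.4 + 2.02 = 20.4200.
Shrinkage = 18.4 / 20.4200 = 0.9011.

0.9011


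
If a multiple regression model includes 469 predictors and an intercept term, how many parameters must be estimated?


Total coefficients = number of predictors + 1 (for the intercept).
= 469 + 1 = 470.

470


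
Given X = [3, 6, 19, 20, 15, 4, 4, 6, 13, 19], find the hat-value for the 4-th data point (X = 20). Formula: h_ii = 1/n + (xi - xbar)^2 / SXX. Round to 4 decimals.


Mean of X: xbar = 10.9000.
SXX = 440.9000.
For X = 20: h = 1/10 + (20 - 10.9000)^2/440.9000 = 0.2878.

0.2878


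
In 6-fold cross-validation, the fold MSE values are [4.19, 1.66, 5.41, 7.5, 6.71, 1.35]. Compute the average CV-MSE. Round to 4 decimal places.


Total MSE across folds = 26.8200.
CV-MSE = 26.8200/6 = 4.4700.

4.4700


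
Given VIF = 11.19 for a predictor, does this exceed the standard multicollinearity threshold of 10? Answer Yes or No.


The threshold is 10.
VIF = 11.19 is >= 10.
Multicollinearity indication: Yes.

Yes


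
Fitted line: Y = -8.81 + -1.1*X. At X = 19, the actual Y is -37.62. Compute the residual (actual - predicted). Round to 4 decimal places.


Fitted value at X = 19 is yhat = -8.81 + -1.1*19 = -29.7100.
Residual = -37.62 - -29.7100 = -7.9100.

-7.9100


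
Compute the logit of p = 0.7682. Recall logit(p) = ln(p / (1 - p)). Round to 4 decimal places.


The odds are p/(1-p) = 0.7682 / 0.2318 = 3.3141.
logit(p) = ln(3.3141) = 1.1982.

1.1982


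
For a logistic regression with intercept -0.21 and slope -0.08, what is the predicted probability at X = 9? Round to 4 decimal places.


z = -0.21 + -0.08 * 9 = -0.9300.
Sigmoid: P = 1 / (1 + exp(0.9300)) = 0.2829.

0.2829


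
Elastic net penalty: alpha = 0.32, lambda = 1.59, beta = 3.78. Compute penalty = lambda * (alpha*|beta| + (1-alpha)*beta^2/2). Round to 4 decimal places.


L1 component = 0.32 * |3.78| = 1.2096.
L2 component = 0.68 * 3.78^2 / 2 = 4.8581.
Penalty = 1.59 * (1.2096 + 4.8581) = 1.59 * 6.0677 = 9.6476.

9.6476


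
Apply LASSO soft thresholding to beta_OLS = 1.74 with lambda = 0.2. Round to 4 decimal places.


Check: |1.74| = 1.74 vs lambda = 0.2.
Since |beta| > lambda, coefficient = sign(beta)*(|beta| - lambda) = 1.5400.
Soft-thresholded coefficient = 1.5400.

1.5400


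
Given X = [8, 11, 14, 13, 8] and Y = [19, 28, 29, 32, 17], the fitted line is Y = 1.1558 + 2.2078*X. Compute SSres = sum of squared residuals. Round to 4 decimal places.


Compute predicted values, then residuals = yi - yhat_i.
Residuals: [0.1818, 2.5584, -3.0650, 2.1428, -1.8182].
SSres = sum(residual^2) = 23.8701.

23.8701


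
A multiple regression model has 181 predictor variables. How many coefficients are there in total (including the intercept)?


Each predictor gets one coefficient, plus one intercept.
Total parameters = 181 + 1 = 182.

182


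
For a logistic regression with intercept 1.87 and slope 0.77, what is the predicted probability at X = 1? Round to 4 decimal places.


Linear predictor: z = 1.87 + 0.77 * 1 = 2.6400.
P = 1/(1 + exp(-2.6400)) = 1/(1 + 0.0714) = 0.9334.

0.9334


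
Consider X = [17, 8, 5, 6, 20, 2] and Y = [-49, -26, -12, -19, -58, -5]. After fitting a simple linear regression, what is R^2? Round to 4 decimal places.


Fit the OLS line: b0 = 0.0570, b1 = -2.9197.
SSres = 17.1736.
SStot = 2210.8333.
R^2 = 1 - 17.1736/2210.8333 = 0.9922.

0.9922


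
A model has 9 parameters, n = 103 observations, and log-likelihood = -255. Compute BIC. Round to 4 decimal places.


k * ln(n) = 9 * ln(103) = 9 * 4.634729 = 41.712561.
-2 * loglik = -2 * (-255) = 510.
BIC = 41.712561 + 510 = 551.712561, which rounds to 551.7126.

551.7126


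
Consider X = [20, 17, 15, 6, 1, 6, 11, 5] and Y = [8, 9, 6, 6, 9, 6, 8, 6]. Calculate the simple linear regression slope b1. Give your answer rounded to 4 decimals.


The sample means are xbar = 10.1250 and ybar = 7.2500.
Compute S_xx = 312.8750 and S_xy = 14.7500.
Slope b1 = S_xy / S_xx = 14.7500 / 312.8750 = 0.0471.

0.0471


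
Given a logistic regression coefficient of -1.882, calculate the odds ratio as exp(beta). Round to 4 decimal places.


Odds ratio = exp(beta) = exp(-1.882).
= 0.1523.

0.1523


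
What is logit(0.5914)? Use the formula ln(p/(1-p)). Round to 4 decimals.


Compute the odds: 0.5914/0.4086 = 1.4474.
Take the natural log: ln(1.4474) = 0.3698.

0.3698


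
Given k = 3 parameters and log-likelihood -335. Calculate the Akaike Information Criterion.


Compute:
2k = 2*3 = 6.
-2*loglik = -2*(-335) = 670.
AIC = 6 + 670 = 676.

676


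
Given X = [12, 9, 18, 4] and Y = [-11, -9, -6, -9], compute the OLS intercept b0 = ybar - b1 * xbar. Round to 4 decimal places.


First find the slope: b1 = 0.1873.
Means: xbar = 10.7500, ybar = -8.7500.
b0 = ybar - b1 * xbar = -8.7500 - 0.1873 * 10.7500 = -10.7640.

-10.7640


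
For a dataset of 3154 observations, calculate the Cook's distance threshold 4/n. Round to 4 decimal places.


The threshold is 4/n.
4/3154 = 0.0013.

0.0013


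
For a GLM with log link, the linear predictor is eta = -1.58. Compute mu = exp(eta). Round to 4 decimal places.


mu = exp(eta) = exp(-1.58).
= 0.2060.

0.2060


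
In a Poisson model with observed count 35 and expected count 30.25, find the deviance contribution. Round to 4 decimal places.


y/mu = 35/30.25 = 1.157025 (approx.), and ln(35/30.25) = 0.145852.
y * ln(y/mu) = 35 * 0.145852 = 5.104820.
y - mu = 4.75.
D = 2 * (5.104820 - 4.75) = 0.709640, which rounds to 0.7096.

0.7096


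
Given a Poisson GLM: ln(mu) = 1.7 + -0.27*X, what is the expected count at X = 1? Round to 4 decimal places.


Compute eta = 1.7 + -0.27 * 1 = 1.4300.
Apply inverse link: mu = e^1.4300 = 4.1787.

4.1787


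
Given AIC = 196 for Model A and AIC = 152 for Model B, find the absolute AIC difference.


Compute |196 - 152| = 44.
Model B has the smaller AIC.

44


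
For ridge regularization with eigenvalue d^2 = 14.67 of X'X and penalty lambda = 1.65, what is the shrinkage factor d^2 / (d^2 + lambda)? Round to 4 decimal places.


Compute the denominator: 14.67 + 1.65 = 16.3200.
Shrinkage factor = 14.67 / 16.3200 = 0.8989.

0.8989


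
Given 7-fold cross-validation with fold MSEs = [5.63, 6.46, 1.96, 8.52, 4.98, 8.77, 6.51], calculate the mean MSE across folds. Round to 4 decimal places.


Sum of fold MSEs = 42.8300.
Average = 42.8300 / 7 = 6.1186.

6.1186


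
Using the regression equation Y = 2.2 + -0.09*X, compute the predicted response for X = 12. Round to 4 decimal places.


Plug X = 12 into Y = 2.2 + -0.09*X:
Y = 2.2 + -1.0800 = 1.1200.

1.1200


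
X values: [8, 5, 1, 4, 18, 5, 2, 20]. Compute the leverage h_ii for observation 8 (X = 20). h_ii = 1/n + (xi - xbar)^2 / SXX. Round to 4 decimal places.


Mean of X: xbar = 7.8750.
SXX = 362.8750.
For X = 20: h = 1/8 + (20 - 7.8750)^2/362.8750 = 0.5301.

0.5301


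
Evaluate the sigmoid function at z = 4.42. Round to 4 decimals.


exp(-4.4200) = 0.0120.
1 + exp(-z) = 1.0120.
sigmoid = 1/1.0120 = 0.9881.

0.9881


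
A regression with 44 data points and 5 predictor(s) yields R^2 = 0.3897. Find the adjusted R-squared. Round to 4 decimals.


Plug in: Adj R^2 = 1 - (1 - 0.3897) * 43/38.
= 1 - 0.6103 * 43/38
= 1 - 26.2429 / 38
= 1 - 0.6906 = 0.3094.

0.3094


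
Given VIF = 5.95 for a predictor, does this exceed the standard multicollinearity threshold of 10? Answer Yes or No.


The threshold is 10.
VIF = 5.95 is < 10.
Multicollinearity indication: No.

No


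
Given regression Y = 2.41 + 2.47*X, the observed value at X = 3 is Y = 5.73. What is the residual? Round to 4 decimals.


Predicted = 2.41 + 2.47 * 3 = 9.8200.
Residual = 5.73 - 9.8200 = -4.0900.

-4.0900


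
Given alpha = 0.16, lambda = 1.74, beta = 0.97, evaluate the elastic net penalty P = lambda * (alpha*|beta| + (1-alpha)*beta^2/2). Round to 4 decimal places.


alpha * |beta| = 0.16 * 0.97 = 0.1552.
(1-alpha) * beta^2/2 = 0.84 * 0.9409/2 = 0.3952.
Total = 1.74 * (0.1552 + 0.3952) = 0.9577.

0.9577


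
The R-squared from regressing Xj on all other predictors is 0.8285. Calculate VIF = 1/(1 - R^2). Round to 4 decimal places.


Denominator: 1 - 0.8285 = 0.1715.
VIF = 1 / 0.1715 = 5.8309.

5.8309


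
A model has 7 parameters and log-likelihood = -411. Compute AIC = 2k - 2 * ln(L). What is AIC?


AIC = 2k - 2*loglik = 2(7) - 2(-411).
= 14 + 822 = 836.

836


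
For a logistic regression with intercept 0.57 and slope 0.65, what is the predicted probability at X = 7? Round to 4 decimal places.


Compute z = 0.57 + (0.65)(7) = 5.1200.
exp(-z) = 0.0060.
P = 1/(1 + 0.0060) = 0.9941.

0.9941


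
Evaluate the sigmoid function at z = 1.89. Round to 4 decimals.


exp(-1.8900) = 0.1511.
1 + exp(-z) = 1.1511.
sigmoid = 1/1.1511 = 0.8688.

0.8688


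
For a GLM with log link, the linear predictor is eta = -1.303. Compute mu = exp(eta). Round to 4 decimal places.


mu = exp(eta) = exp(-1.303).
= 0.2717.

0.2717


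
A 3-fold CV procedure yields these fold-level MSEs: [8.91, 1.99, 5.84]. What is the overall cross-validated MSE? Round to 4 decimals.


Total MSE across folds = 16.7400.
CV-MSE = 16.7400/3 = 5.5800.

5.5800


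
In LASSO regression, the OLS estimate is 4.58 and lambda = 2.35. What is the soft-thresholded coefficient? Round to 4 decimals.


|beta_OLS| = 4.58.
lambda = 2.35.
Since |beta| > lambda, coefficient = sign(beta)*(|beta| - lambda) = 2.2300.
Result = 2.2300.

2.2300


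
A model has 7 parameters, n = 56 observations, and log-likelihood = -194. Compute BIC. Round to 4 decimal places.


k * ln(n) = 7 * ln(56) = 7 * 4.025352 = 28.177464.
-2 * loglik = -2 * (-194) = 388.
BIC = 28.177464 + 388 = 416.177464, which rounds to 416.1775.

416.1775
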